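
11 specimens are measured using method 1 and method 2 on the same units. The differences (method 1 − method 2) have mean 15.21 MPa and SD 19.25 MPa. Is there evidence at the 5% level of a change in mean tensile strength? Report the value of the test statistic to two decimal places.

H0: μ_d = 0; H1: μ_d ≠ 0 (paired t-test on the differences, two-sided).
t = d̄/(s_d/√n) = 15.21/(19.25/√11) = 2.62
df = n − 1 = 10
Two-sided p-value ≈ 0.026
Since p ≈ 0.026 < α = 0.05, reject H0; the evidence is statistically significant.

2.62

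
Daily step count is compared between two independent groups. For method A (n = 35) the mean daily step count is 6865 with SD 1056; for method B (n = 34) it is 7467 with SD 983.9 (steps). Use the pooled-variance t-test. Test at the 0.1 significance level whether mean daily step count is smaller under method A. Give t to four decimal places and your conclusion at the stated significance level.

Let group 1 = method A, group 2 = method B. H0: μ_1 = μ_2; H1: μ_1 < μ_2 (two-sample pooled-variance t-test, left-tailed).
s_p² = [(35−1)·1056² + (34−1)·983.9²]/(35+34−2) = 1042700
t = (6865 − 7467)/√[1042700·(1/35 + 1/34)] = -2.4483
df = n₁ + n₂ − 2 = 67
p-value = P(T ≤ -2.4483) ≈ 0.0085
Since p ≈ 0.0085 < α = 0.1, reject H0; the evidence is statistically significant.

t = -2.4483; reject H0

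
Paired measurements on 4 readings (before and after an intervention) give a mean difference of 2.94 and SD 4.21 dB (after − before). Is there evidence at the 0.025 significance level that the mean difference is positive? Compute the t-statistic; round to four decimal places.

1.3967

H0: μ_d = 0; H1: μ_d > 0 (paired t-test on the differences, right-tailed).
t = d̄/(s_d/√n) = 2.94/(4.21/√4) = 1.3967
df = n − 1 = 3
p-value = P(T ≥ 1.3967) ≈ 0.128
Since p ≈ 0.128 > α = 0.025, fail to reject H0; the data do not provide sufficient evidence against H0.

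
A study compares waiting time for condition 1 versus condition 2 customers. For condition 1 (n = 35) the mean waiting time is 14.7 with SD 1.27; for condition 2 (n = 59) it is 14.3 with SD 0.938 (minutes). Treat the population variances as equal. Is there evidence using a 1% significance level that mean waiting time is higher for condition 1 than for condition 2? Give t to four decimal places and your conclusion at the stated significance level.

Let group 1 = condition 1, group 2 = condition 2. H0: μ_1 = μ_2; H1: μ_1 > μ_2 (two-sample pooled-variance t-test, right-tailed).
s_p² = [(35−1)·1.27² + (59−1)·0.938²]/(35+59−2) = 1.15076
t = (14.7 − 14.3)/√[1.15076·(1/35 + 1/59)] = 1.7477
df = n₁ + n₂ − 2 = 92
p-value = P(T ≥ 1.7477) ≈ 0.0419
Since p ≈ 0.0419 > α = 0.01, fail to reject H0; the evidence is not statistically significant.

t = 1.7477; fail to reject H0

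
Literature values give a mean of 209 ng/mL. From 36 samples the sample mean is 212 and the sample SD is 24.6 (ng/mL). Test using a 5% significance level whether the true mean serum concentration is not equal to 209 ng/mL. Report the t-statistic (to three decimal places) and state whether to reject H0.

H0: μ = 209; H1: μ ≠ 209 (one-sample t-test, two-sided).
t = (x̄ − μ₀)/(s/√n) = (212 − 209)/(24.6/√36) = 0.732
df = n − 1 = 35
Two-sided p-value ≈ 0.469
Since p ≈ 0.469 > α = 0.05, fail to reject H0; the evidence is not statistically significant.

t = 0.732; fail to reject H0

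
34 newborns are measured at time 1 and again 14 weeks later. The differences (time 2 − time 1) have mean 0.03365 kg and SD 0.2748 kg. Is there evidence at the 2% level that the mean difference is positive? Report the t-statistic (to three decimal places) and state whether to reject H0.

H0: μ_d = 0; H1: μ_d > 0 (paired t-test on the differences, right-tailed).
t = d̄/(s_d/√n) = 0.03365/(0.2748/√34) = 0.714
df = n − 1 = 33
p-value = P(T ≥ 0.714) ≈ 0.240
Since p ≈ 0.240 > α = 0.02, fail to reject H0; the evidence is not statistically significant.

t = 0.714; fail to reject H0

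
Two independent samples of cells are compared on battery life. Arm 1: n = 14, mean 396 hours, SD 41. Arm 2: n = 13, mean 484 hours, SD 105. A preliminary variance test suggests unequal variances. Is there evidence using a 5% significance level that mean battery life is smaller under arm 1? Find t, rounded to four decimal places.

Let group 1 = arm 1, group 2 = arm 2. H0: μ_1 = μ_2; H1: μ_1 < μ_2 (Welch's two-sample t-test, left-tailed).
t = (x̄_1 − x̄_2)/√(s_1²/n_1 + s_2²/n_2) = (396 − 484)/√(41²/14 + 105²/13) = -2.8282
Welch–Satterthwaite df ≈ 15.35
p-value = P(T ≤ -2.8282) ≈ 0.0062
Since p ≈ 0.0062 < α = 0.05, reject H0; the data support H1.

-2.8282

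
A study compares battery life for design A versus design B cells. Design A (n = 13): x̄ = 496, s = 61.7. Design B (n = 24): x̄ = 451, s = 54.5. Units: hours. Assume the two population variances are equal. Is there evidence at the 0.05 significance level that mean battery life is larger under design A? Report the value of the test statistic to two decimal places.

2.29

Let group 1 = design A, group 2 = design B. H0: μ_1 = μ_2; H1: μ_1 > μ_2 (two-sample pooled-variance t-test, right-tailed).
s_p² = [(13−1)·61.7² + (24−1)·54.5²]/(13+24−2) = 3257.1
t = (496 − 451)/√[3257.1·(1/13 + 1/24)] = 2.29
df = n₁ + n₂ − 2 = 35
p-value = P(T ≥ 2.29) ≈ 0.0141
Since p ≈ 0.0141 < α = 0.05, reject H0; the data support H1.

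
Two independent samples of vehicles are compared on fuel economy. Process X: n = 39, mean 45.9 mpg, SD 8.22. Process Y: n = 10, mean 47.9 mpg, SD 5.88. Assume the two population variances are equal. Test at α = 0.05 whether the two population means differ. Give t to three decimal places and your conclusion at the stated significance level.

t = -0.721; fail to reject H0

Let group 1 = process X, group 2 = process Y. H0: μ_1 = μ_2; H1: μ_1 ≠ μ_2 (two-sample pooled-variance t-test, two-sided).
s_p² = [(39−1)·8.22² + (10−1)·5.88²]/(39+10−2) = 61.2504
t = (45.9 − 47.9)/√[61.2504·(1/39 + 1/10)] = -0.721
df = n₁ + n₂ − 2 = 47
Two-sided p-value ≈ 0.4745
Since p ≈ 0.4745 > α = 0.05, fail to reject H0; the evidence is not statistically significant.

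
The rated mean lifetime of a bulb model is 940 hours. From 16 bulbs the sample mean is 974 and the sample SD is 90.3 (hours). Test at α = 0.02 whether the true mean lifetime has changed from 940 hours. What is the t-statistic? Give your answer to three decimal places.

H0: μ = 940; H1: μ ≠ 940 (one-sample t-test, two-sided).
t = (x̄ − μ₀)/(s/√n) = (974 − 940)/(90.3/√16) = 1.506
df = n − 1 = 15
Two-sided p-value ≈ 0.153
Since p ≈ 0.153 > α = 0.02, fail to reject H0; the data do not provide sufficient evidence against H0.

1.506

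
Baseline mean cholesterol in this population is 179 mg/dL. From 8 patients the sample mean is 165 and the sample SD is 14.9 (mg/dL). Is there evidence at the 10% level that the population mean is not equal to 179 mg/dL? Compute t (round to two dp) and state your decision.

t = -2.66; reject H0

H0: μ = 179; H1: μ ≠ 179 (one-sample t-test, two-sided).
t = (x̄ − μ₀)/(s/√n) = (165 − 179)/(14.9/√8) = -2.66
df = n − 1 = 7
Two-sided p-value ≈ 0.0326
Since p ≈ 0.0326 < α = 0.1, reject H0; the evidence is statistically significant.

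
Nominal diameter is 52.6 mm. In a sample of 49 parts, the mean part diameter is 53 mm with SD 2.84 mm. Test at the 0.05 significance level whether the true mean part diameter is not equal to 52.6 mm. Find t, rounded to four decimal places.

H0: μ = 52.6; H1: μ ≠ 52.6 (one-sample t-test, two-sided).
t = (x̄ − μ₀)/(s/√n) = (53 − 52.6)/(2.84/√49) = 0.9859
df = n − 1 = 48
Two-sided p-value ≈ 0.329
Since p ≈ 0.329 > α = 0.05, fail to reject H0; the data do not provide sufficient evidence against H0.

0.9859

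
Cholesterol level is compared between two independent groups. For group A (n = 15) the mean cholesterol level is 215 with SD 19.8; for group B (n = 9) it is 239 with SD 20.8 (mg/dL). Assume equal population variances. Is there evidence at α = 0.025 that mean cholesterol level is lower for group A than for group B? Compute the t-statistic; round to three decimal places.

-2.822

Let group 1 = group A, group 2 = group B. H0: μ_1 = μ_2; H1: μ_1 < μ_2 (two-sample pooled-variance t-test, left-tailed).
s_p² = [(15−1)·19.8² + (9−1)·20.8²]/(15+9−2) = 406.804
t = (215 − 239)/√[406.804·(1/15 + 1/9)] = -2.822
df = n₁ + n₂ − 2 = 22
p-value = P(T ≤ -2.822) ≈ 0.005
Since p ≈ 0.005 < α = 0.025, reject H0; the data support H1.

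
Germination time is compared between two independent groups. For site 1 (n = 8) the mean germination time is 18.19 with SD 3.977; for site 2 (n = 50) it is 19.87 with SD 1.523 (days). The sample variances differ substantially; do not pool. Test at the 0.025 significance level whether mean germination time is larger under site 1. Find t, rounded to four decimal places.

-1.1810

Let group 1 = site 1, group 2 = site 2. H0: μ_1 = μ_2; H1: μ_1 > μ_2 (Welch's two-sample t-test, right-tailed).
t = (x̄_1 − x̄_2)/√(s_1²/n_1 + s_2²/n_2) = (18.19 − 19.87)/√(3.977²/8 + 1.523²/50) = -1.1810
Welch–Satterthwaite df ≈ 7.33
p-value = P(T ≥ -1.1810) ≈ 0.8628
Since p ≈ 0.8628 > α = 0.025, fail to reject H0; the data do not provide sufficient evidence against H0.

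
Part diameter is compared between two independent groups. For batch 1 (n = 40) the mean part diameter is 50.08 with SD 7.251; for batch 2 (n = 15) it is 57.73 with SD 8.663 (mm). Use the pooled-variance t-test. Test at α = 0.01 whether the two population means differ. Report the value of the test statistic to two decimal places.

-3.30

Let group 1 = batch 1, group 2 = batch 2. H0: μ_1 = μ_2; H1: μ_1 ≠ μ_2 (two-sample pooled-variance t-test, two-sided).
s_p² = [(40−1)·7.251² + (15−1)·8.663²]/(40+15−2) = 58.5126
t = (50.08 − 57.73)/√[58.5126·(1/40 + 1/15)] = -3.30
df = n₁ + n₂ − 2 = 53
Two-sided p-value ≈ 0.0017
Since p ≈ 0.0017 < α = 0.01, reject H0; the data support H1.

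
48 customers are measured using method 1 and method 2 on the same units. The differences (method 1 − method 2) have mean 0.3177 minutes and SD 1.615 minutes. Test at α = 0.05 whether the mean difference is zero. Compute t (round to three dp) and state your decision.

H0: μ_d = 0; H1: μ_d ≠ 0 (paired t-test on the differences, two-sided).
t = d̄/(s_d/√n) = 0.3177/(1.615/√48) = 1.363
df = n − 1 = 47
Two-sided p-value ≈ 0.179
Since p ≈ 0.179 > α = 0.05, fail to reject H0; the evidence is not statistically significant.

t = 1.363; fail to reject H0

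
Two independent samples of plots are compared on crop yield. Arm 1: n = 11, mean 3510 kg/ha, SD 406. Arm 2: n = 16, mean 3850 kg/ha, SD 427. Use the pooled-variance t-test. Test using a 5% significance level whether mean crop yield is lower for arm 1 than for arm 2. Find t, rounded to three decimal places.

-2.073

Let group 1 = arm 1, group 2 = arm 2. H0: μ_1 = μ_2; H1: μ_1 < μ_2 (two-sample pooled-variance t-test, left-tailed).
s_p² = [(11−1)·406² + (16−1)·427²]/(11+16−2) = 175332
t = (3510 − 3850)/√[175332·(1/11 + 1/16)] = -2.073
df = n₁ + n₂ − 2 = 25
p-value = P(T ≤ -2.073) ≈ 0.0243
Since p ≈ 0.0243 < α = 0.05, reject H0; the data support H1.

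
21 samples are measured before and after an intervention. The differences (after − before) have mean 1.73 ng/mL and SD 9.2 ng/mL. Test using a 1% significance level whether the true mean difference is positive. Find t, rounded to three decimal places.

H0: μ_d = 0; H1: μ_d > 0 (paired t-test on the differences, right-tailed).
t = d̄/(s_d/√n) = 1.73/(9.2/√21) = 0.862
df = n − 1 = 20
p-value = P(T ≥ 0.862) ≈ 0.1995
Since p ≈ 0.1995 > α = 0.01, fail to reject H0; the evidence is not statistically significant.

0.862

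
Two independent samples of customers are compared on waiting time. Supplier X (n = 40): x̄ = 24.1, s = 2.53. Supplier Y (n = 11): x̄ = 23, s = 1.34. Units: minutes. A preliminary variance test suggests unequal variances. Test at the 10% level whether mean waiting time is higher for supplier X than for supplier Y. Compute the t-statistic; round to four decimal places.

Let group 1 = supplier X, group 2 = supplier Y. H0: μ_1 = μ_2; H1: μ_1 > μ_2 (Welch's two-sample t-test, right-tailed).
t = (x̄_1 − x̄_2)/√(s_1²/n_1 + s_2²/n_2) = (24.1 − 23)/√(2.53²/40 + 1.34²/11) = 1.9347
Welch–Satterthwaite df ≈ 31.46
p-value = P(T ≥ 1.9347) ≈ 0.031
Since p ≈ 0.031 < α = 0.1, reject H0; the evidence is statistically significant.

1.9347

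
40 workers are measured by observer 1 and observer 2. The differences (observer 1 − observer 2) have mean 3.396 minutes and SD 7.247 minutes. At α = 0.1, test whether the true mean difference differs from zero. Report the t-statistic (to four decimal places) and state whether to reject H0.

t = 2.9637; reject H0

H0: μ_d = 0; H1: μ_d ≠ 0 (paired t-test on the differences, two-sided).
t = d̄/(s_d/√n) = 3.396/(7.247/√40) = 2.9637
df = n − 1 = 39
Two-sided p-value ≈ 0.0052
Since p ≈ 0.0052 < α = 0.1, reject H0; the data support H1.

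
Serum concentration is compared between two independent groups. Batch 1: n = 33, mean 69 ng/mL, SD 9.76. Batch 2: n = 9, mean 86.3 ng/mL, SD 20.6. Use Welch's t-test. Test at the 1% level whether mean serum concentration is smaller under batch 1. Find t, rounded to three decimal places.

-2.446

Let group 1 = batch 1, group 2 = batch 2. H0: μ_1 = μ_2; H1: μ_1 < μ_2 (Welch's two-sample t-test, left-tailed).
t = (x̄_1 − x̄_2)/√(s_1²/n_1 + s_2²/n_2) = (69 − 86.3)/√(9.76²/33 + 20.6²/9) = -2.446
Welch–Satterthwaite df ≈ 9.00
p-value = P(T ≤ -2.446) ≈ 0.019
Since p ≈ 0.019 > α = 0.01, fail to reject H0; the data do not provide sufficient evidence against H0.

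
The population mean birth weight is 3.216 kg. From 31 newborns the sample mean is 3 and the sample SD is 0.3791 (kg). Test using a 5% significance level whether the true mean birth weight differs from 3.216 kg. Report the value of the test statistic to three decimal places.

-3.172

H0: μ = 3.216; H1: μ ≠ 3.216 (one-sample t-test, two-sided).
t = (x̄ − μ₀)/(s/√n) = (3 − 3.216)/(0.3791/√31) = -3.172
df = n − 1 = 30
Two-sided p-value ≈ 0.003
Since p ≈ 0.003 < α = 0.05, reject H0; the data support H1.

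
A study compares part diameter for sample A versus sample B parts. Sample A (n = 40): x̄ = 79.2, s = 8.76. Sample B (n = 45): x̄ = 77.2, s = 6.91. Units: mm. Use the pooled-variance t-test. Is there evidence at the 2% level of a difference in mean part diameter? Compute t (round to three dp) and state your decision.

Let group 1 = sample A, group 2 = sample B. H0: μ_1 = μ_2; H1: μ_1 ≠ μ_2 (two-sample pooled-variance t-test, two-sided).
s_p² = [(40−1)·8.76² + (45−1)·6.91²]/(40+45−2) = 61.3697
t = (79.2 − 77.2)/√[61.3697·(1/40 + 1/45)] = 1.175
df = n₁ + n₂ − 2 = 83
Two-sided p-value ≈ 0.2434
Since p ≈ 0.2434 > α = 0.02, fail to reject H0; the data do not provide sufficient evidence against H0.

t = 1.175; fail to reject H0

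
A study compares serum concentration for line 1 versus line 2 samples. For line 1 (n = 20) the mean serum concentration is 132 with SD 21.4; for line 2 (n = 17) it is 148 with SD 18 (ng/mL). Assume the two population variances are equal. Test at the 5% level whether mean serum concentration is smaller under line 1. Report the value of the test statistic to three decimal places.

-2.435

Let group 1 = line 1, group 2 = line 2. H0: μ_1 = μ_2; H1: μ_1 < μ_2 (two-sample pooled-variance t-test, left-tailed).
s_p² = [(20−1)·21.4² + (17−1)·18²]/(20+17−2) = 396.721
t = (132 − 148)/√[396.721·(1/20 + 1/17)] = -2.435
df = n₁ + n₂ − 2 = 35
p-value = P(T ≤ -2.435) ≈ 0.0101
Since p ≈ 0.0101 < α = 0.05, reject H0; the data support H1.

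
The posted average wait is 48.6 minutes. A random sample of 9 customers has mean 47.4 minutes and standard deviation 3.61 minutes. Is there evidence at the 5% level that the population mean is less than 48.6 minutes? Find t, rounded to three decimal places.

H0: μ = 48.6; H1: μ < 48.6 (one-sample t-test, left-tailed).
t = (x̄ − μ₀)/(s/√n) = (47.4 − 48.6)/(3.61/√9) = -0.997
df = n − 1 = 8
p-value = P(T ≤ -0.997) ≈ 0.1739
Since p ≈ 0.1739 > α = 0.05, fail to reject H0; the data do not provide sufficient evidence against H0.

-0.997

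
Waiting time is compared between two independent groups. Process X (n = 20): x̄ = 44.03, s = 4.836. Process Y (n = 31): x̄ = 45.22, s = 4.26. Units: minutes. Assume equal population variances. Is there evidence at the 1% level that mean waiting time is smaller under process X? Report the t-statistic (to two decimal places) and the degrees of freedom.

Let group 1 = process X, group 2 = process Y. H0: μ_1 = μ_2; H1: μ_1 < μ_2 (two-sample pooled-variance t-test, left-tailed).
s_p² = [(20−1)·4.836² + (31−1)·4.26²]/(20+31−2) = 20.1792
t = (44.03 − 45.22)/√[20.1792·(1/20 + 1/31)] = -0.92
df = n₁ + n₂ − 2 = 49
p-value = P(T ≤ -0.92) ≈ 0.1801
Since p ≈ 0.1801 > α = 0.01, fail to reject H0; the data do not provide sufficient evidence against H0.

t = -0.92, df = 49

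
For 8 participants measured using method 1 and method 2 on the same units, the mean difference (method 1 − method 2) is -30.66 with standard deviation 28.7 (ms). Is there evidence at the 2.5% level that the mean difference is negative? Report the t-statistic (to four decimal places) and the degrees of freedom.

t = -3.0216, df = 7

H0: μ_d = 0; H1: μ_d < 0 (paired t-test on the differences, left-tailed).
t = d̄/(s_d/√n) = -30.66/(28.7/√8) = -3.0216
df = n − 1 = 7
p-value = P(T ≤ -3.0216) ≈ 0.0097
Since p ≈ 0.0097 < α = 0.025, reject H0; the evidence is statistically significant.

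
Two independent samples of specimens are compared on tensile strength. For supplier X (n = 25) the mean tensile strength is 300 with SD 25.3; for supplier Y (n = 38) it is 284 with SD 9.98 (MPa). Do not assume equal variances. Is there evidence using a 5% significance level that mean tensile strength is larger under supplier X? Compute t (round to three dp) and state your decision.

t = 3.012; reject H0

Let group 1 = supplier X, group 2 = supplier Y. H0: μ_1 = μ_2; H1: μ_1 > μ_2 (Welch's two-sample t-test, right-tailed).
t = (x̄_1 − x̄_2)/√(s_1²/n_1 + s_2²/n_2) = (300 − 284)/√(25.3²/25 + 9.98²/38) = 3.012
Welch–Satterthwaite df ≈ 28.97
p-value = P(T ≥ 3.012) ≈ 0.0027
Since p ≈ 0.0027 < α = 0.05, reject H0; the evidence is statistically significant.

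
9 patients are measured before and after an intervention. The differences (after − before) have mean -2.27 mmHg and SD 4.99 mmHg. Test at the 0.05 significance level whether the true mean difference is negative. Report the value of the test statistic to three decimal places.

H0: μ_d = 0; H1: μ_d < 0 (paired t-test on the differences, left-tailed).
t = d̄/(s_d/√n) = -2.27/(4.99/√9) = -1.365
df = n − 1 = 8
p-value = P(T ≤ -1.365) ≈ 0.105
Since p ≈ 0.105 > α = 0.05, fail to reject H0; the data do not provide sufficient evidence against H0.

-1.365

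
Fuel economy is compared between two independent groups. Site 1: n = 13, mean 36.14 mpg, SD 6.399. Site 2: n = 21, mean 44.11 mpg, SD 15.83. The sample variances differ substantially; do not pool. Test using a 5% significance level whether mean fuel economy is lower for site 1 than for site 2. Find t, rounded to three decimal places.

Let group 1 = site 1, group 2 = site 2. H0: μ_1 = μ_2; H1: μ_1 < μ_2 (Welch's two-sample t-test, left-tailed).
t = (x̄_1 − x̄_2)/√(s_1²/n_1 + s_2²/n_2) = (36.14 − 44.11)/√(6.399²/13 + 15.83²/21) = -2.052
Welch–Satterthwaite df ≈ 28.63
p-value = P(T ≤ -2.052) ≈ 0.0247
Since p ≈ 0.0247 < α = 0.05, reject H0; the evidence is statistically significant.

-2.052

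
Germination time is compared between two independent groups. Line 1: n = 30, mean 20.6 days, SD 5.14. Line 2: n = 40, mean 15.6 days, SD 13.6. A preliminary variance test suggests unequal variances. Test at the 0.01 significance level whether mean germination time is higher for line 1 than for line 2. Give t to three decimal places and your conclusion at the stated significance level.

t = 2.131; fail to reject H0

Let group 1 = line 1, group 2 = line 2. H0: μ_1 = μ_2; H1: μ_1 > μ_2 (Welch's two-sample t-test, right-tailed).
t = (x̄_1 − x̄_2)/√(s_1²/n_1 + s_2²/n_2) = (20.6 − 15.6)/√(5.14²/30 + 13.6²/40) = 2.131
Welch–Satterthwaite df ≈ 52.70
p-value = P(T ≥ 2.131) ≈ 0.019
Since p ≈ 0.019 > α = 0.01, fail to reject H0; the evidence is not statistically significant.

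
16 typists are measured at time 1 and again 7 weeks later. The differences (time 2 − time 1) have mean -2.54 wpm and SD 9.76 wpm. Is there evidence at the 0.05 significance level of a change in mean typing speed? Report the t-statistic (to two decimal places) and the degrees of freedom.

H0: μ_d = 0; H1: μ_d ≠ 0 (paired t-test on the differences, two-sided).
t = d̄/(s_d/√n) = -2.54/(9.76/√16) = -1.04
df = n − 1 = 15
Two-sided p-value ≈ 0.3144
Since p ≈ 0.3144 > α = 0.05, fail to reject H0; the data do not provide sufficient evidence against H0.

t = -1.04, df = 15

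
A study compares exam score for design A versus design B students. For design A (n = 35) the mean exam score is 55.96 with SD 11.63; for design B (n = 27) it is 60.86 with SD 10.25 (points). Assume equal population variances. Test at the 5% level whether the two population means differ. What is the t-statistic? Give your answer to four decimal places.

-1.7307

Let group 1 = design A, group 2 = design B. H0: μ_1 = μ_2; H1: μ_1 ≠ μ_2 (two-sample pooled-variance t-test, two-sided).
s_p² = [(35−1)·11.63² + (27−1)·10.25²]/(35+27−2) = 122.173
t = (55.96 − 60.86)/√[122.173·(1/35 + 1/27)] = -1.7307
df = n₁ + n₂ − 2 = 60
Two-sided p-value ≈ 0.0886
Since p ≈ 0.0886 > α = 0.05, fail to reject H0; the evidence is not statistically significant.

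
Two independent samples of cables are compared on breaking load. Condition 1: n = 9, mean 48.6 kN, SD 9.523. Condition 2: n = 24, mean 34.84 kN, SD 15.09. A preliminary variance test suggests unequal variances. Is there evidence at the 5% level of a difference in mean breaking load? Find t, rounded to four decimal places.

Let group 1 = condition 1, group 2 = condition 2. H0: μ_1 = μ_2; H1: μ_1 ≠ μ_2 (Welch's two-sample t-test, two-sided).
t = (x̄_1 − x̄_2)/√(s_1²/n_1 + s_2²/n_2) = (48.6 − 34.84)/√(9.523²/9 + 15.09²/24) = 3.1109
Welch–Satterthwaite df ≈ 23.05
Two-sided p-value ≈ 0.0049
Since p ≈ 0.0049 < α = 0.05, reject H0; the evidence is statistically significant.

3.1109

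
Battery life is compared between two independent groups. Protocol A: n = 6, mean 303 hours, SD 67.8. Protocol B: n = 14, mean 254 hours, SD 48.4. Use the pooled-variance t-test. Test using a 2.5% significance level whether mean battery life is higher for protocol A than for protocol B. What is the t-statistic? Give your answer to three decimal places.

Let group 1 = protocol A, group 2 = protocol B. H0: μ_1 = μ_2; H1: μ_1 > μ_2 (two-sample pooled-variance t-test, right-tailed).
s_p² = [(6−1)·67.8² + (14−1)·48.4²]/(6+14−2) = 2968.75
t = (303 − 254)/√[2968.75·(1/6 + 1/14)] = 1.843
df = n₁ + n₂ − 2 = 18
p-value = P(T ≥ 1.843) ≈ 0.0409
Since p ≈ 0.0409 > α = 0.025, fail to reject H0; the data do not provide sufficient evidence against H0.

1.843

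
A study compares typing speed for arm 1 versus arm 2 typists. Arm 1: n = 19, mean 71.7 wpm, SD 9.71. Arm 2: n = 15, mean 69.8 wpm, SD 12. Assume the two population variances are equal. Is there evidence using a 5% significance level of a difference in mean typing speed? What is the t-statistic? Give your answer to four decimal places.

0.5107

Let group 1 = arm 1, group 2 = arm 2. H0: μ_1 = μ_2; H1: μ_1 ≠ μ_2 (two-sample pooled-variance t-test, two-sided).
s_p² = [(19−1)·9.71² + (15−1)·12²]/(19+15−2) = 116.035
t = (71.7 − 69.8)/√[116.035·(1/19 + 1/15)] = 0.5107
df = n₁ + n₂ − 2 = 32
Two-sided p-value ≈ 0.613
Since p ≈ 0.613 > α = 0.05, fail to reject H0; the evidence is not statistically significant.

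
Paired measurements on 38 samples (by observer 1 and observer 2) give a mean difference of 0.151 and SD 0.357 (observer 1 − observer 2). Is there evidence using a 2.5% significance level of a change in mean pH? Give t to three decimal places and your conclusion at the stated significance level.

t = 2.607; reject H0

H0: μ_d = 0; H1: μ_d ≠ 0 (paired t-test on the differences, two-sided).
t = d̄/(s_d/√n) = 0.151/(0.357/√38) = 2.607
df = n − 1 = 37
Two-sided p-value ≈ 0.013
Since p ≈ 0.013 < α = 0.025, reject H0; the evidence is statistically significant.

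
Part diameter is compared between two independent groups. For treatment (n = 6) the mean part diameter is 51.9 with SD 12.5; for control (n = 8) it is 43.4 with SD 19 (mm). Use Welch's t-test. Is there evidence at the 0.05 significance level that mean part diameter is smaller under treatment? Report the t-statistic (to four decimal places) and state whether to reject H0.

t = 1.0076; fail to reject H0

Let group 1 = treatment, group 2 = control. H0: μ_1 = μ_2; H1: μ_1 < μ_2 (Welch's two-sample t-test, left-tailed).
t = (x̄_1 − x̄_2)/√(s_1²/n_1 + s_2²/n_2) = (51.9 − 43.4)/√(12.5²/6 + 19²/8) = 1.0076
Welch–Satterthwaite df ≈ 11.87
p-value = P(T ≤ 1.0076) ≈ 0.8331
Since p ≈ 0.8331 > α = 0.05, fail to reject H0; the evidence is not statistically significant.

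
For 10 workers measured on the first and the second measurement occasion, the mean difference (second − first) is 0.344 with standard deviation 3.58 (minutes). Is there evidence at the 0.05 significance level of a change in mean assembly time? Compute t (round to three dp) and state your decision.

t = 0.304; fail to reject H0

H0: μ_d = 0; H1: μ_d ≠ 0 (paired t-test on the differences, two-sided).
t = d̄/(s_d/√n) = 0.344/(3.58/√10) = 0.304
df = n − 1 = 9
Two-sided p-value ≈ 0.7681
Since p ≈ 0.7681 > α = 0.05, fail to reject H0; the data do not provide sufficient evidence against H0.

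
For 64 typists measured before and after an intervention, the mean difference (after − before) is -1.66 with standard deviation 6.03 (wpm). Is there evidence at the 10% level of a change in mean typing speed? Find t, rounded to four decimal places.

H0: μ_d = 0; H1: μ_d ≠ 0 (paired t-test on the differences, two-sided).
t = d̄/(s_d/√n) = -1.66/(6.03/√64) = -2.2023
df = n − 1 = 63
Two-sided p-value ≈ 0.031
Since p ≈ 0.031 < α = 0.1, reject H0; the evidence is statistically significant.

-2.2023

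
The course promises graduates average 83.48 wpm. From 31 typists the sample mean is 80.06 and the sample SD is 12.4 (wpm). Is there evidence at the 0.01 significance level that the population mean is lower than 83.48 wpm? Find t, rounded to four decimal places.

-1.5356

H0: μ = 83.48; H1: μ < 83.48 (one-sample t-test, left-tailed).
t = (x̄ − μ₀)/(s/√n) = (80.06 − 83.48)/(12.4/√31) = -1.5356
df = n − 1 = 30
p-value = P(T ≤ -1.5356) ≈ 0.068
Since p ≈ 0.068 > α = 0.01, fail to reject H0; the evidence is not statistically significant.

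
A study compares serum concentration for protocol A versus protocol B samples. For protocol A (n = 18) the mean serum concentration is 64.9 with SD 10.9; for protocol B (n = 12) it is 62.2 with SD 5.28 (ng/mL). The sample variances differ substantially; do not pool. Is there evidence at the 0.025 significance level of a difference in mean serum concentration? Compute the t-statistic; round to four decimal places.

0.9038

Let group 1 = protocol A, group 2 = protocol B. H0: μ_1 = μ_2; H1: μ_1 ≠ μ_2 (Welch's two-sample t-test, two-sided).
t = (x̄_1 − x̄_2)/√(s_1²/n_1 + s_2²/n_2) = (64.9 − 62.2)/√(10.9²/18 + 5.28²/12) = 0.9038
Welch–Satterthwaite df ≈ 26.08
Two-sided p-value ≈ 0.3744
Since p ≈ 0.3744 > α = 0.025, fail to reject H0; the evidence is not statistically significant.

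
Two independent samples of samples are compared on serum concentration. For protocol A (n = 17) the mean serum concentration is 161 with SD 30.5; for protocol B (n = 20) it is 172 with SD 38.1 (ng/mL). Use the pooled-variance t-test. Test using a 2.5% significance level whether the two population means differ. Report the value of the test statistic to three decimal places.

Let group 1 = protocol A, group 2 = protocol B. H0: μ_1 = μ_2; H1: μ_1 ≠ μ_2 (two-sample pooled-variance t-test, two-sided).
s_p² = [(17−1)·30.5² + (20−1)·38.1²]/(17+20−2) = 1213.27
t = (161 − 172)/√[1213.27·(1/17 + 1/20)] = -0.957
df = n₁ + n₂ − 2 = 35
Two-sided p-value ≈ 0.3450
Since p ≈ 0.3450 > α = 0.025, fail to reject H0; the evidence is not statistically significant.

-0.957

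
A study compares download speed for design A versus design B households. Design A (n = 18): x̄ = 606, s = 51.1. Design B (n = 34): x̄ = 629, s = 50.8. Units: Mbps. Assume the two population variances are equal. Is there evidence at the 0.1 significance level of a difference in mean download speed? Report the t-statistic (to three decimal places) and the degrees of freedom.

t = -1.550, df = 50

Let group 1 = design A, group 2 = design B. H0: μ_1 = μ_2; H1: μ_1 ≠ μ_2 (two-sample pooled-variance t-test, two-sided).
s_p² = [(18−1)·51.1² + (34−1)·50.8²]/(18+34−2) = 2591.03
t = (606 − 629)/√[2591.03·(1/18 + 1/34)] = -1.550
df = n₁ + n₂ − 2 = 50
Two-sided p-value ≈ 0.1274
Since p ≈ 0.1274 > α = 0.1, fail to reject H0; the data do not provide sufficient evidence against H0.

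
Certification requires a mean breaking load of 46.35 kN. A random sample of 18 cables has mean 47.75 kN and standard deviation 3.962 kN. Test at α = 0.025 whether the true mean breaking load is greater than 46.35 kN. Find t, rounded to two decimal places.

1.50

H0: μ = 46.35; H1: μ > 46.35 (one-sample t-test, right-tailed).
t = (x̄ − μ₀)/(s/√n) = (47.75 − 46.35)/(3.962/√18) = 1.50
df = n − 1 = 17
p-value = P(T ≥ 1.50) ≈ 0.076
Since p ≈ 0.076 > α = 0.025, fail to reject H0; the data do not provide sufficient evidence against H0.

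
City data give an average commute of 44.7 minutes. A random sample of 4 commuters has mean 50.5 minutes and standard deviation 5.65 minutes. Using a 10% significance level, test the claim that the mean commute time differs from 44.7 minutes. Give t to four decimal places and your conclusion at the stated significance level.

H0: μ = 44.7; H1: μ ≠ 44.7 (one-sample t-test, two-sided).
t = (x̄ − μ₀)/(s/√n) = (50.5 − 44.7)/(5.65/√4) = 2.0531
df = n − 1 = 3
Two-sided p-value ≈ 0.132
Since p ≈ 0.132 > α = 0.1, fail to reject H0; the data do not provide sufficient evidence against H0.

t = 2.0531; fail to reject H0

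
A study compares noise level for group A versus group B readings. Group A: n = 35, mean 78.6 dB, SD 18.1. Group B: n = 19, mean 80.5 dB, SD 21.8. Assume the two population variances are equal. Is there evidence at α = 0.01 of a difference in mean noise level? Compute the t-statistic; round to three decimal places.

Let group 1 = group A, group 2 = group B. H0: μ_1 = μ_2; H1: μ_1 ≠ μ_2 (two-sample pooled-variance t-test, two-sided).
s_p² = [(35−1)·18.1² + (19−1)·21.8²]/(35+19−2) = 378.713
t = (78.6 − 80.5)/√[378.713·(1/35 + 1/19)] = -0.343
df = n₁ + n₂ − 2 = 52
Two-sided p-value ≈ 0.733
Since p ≈ 0.733 > α = 0.01, fail to reject H0; the evidence is not statistically significant.

-0.343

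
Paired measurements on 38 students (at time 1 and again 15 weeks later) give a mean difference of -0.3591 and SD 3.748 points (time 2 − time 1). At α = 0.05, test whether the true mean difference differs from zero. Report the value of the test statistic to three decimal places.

-0.591

H0: μ_d = 0; H1: μ_d ≠ 0 (paired t-test on the differences, two-sided).
t = d̄/(s_d/√n) = -0.3591/(3.748/√38) = -0.591
df = n − 1 = 37
Two-sided p-value ≈ 0.5584
Since p ≈ 0.5584 > α = 0.05, fail to reject H0; the evidence is not statistically significant.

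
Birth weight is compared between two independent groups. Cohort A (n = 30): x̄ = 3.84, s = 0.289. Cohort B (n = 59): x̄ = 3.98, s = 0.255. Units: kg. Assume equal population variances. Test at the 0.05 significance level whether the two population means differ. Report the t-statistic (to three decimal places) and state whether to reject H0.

t = -2.340; reject H0

Let group 1 = cohort A, group 2 = cohort B. H0: μ_1 = μ_2; H1: μ_1 ≠ μ_2 (two-sample pooled-variance t-test, two-sided).
s_p² = [(30−1)·0.289² + (59−1)·0.255²]/(30+59−2) = 0.0711903
t = (3.84 − 3.98)/√[0.0711903·(1/30 + 1/59)] = -2.340
df = n₁ + n₂ − 2 = 87
Two-sided p-value ≈ 0.0216
Since p ≈ 0.0216 < α = 0.05, reject H0; the evidence is statistically significant.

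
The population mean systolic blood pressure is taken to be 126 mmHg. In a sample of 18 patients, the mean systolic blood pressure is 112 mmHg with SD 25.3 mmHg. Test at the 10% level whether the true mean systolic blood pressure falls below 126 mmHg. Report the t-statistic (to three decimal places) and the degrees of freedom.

H0: μ = 126; H1: μ < 126 (one-sample t-test, left-tailed).
t = (x̄ − μ₀)/(s/√n) = (112 − 126)/(25.3/√18) = -2.348
df = n − 1 = 17
p-value = P(T ≤ -2.348) ≈ 0.016
Since p ≈ 0.016 < α = 0.1, reject H0; the evidence is statistically significant.

t = -2.348, df = 17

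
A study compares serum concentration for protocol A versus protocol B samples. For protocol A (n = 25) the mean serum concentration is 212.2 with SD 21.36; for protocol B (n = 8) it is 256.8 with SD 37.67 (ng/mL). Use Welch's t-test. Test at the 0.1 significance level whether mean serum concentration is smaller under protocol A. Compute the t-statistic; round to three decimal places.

-3.189

Let group 1 = protocol A, group 2 = protocol B. H0: μ_1 = μ_2; H1: μ_1 < μ_2 (Welch's two-sample t-test, left-tailed).
t = (x̄_1 − x̄_2)/√(s_1²/n_1 + s_2²/n_2) = (212.2 − 256.8)/√(21.36²/25 + 37.67²/8) = -3.189
Welch–Satterthwaite df ≈ 8.49
p-value = P(T ≤ -3.189) ≈ 0.0059
Since p ≈ 0.0059 < α = 0.1, reject H0; the data support H1.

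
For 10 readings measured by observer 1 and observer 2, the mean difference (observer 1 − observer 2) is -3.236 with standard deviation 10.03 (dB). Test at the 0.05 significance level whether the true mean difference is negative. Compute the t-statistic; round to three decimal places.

-1.020

H0: μ_d = 0; H1: μ_d < 0 (paired t-test on the differences, left-tailed).
t = d̄/(s_d/√n) = -3.236/(10.03/√10) = -1.020
df = n − 1 = 9
p-value = P(T ≤ -1.020) ≈ 0.1671
Since p ≈ 0.1671 > α = 0.05, fail to reject H0; the evidence is not statistically significant.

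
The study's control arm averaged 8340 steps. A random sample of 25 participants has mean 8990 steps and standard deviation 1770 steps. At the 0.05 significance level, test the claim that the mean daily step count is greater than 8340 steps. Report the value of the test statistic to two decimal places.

H0: μ = 8340; H1: μ > 8340 (one-sample t-test, right-tailed).
t = (x̄ − μ₀)/(s/√n) = (8990 − 8340)/(1770/√25) = 1.84
df = n − 1 = 24
p-value = P(T ≥ 1.84) ≈ 0.0394
Since p ≈ 0.0394 < α = 0.05, reject H0; the data support H1.

1.84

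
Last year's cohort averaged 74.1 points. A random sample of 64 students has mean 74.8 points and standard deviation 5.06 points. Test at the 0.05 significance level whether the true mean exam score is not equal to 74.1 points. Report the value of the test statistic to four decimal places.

1.1067

H0: μ = 74.1; H1: μ ≠ 74.1 (one-sample t-test, two-sided).
t = (x̄ − μ₀)/(s/√n) = (74.8 − 74.1)/(5.06/√64) = 1.1067
df = n − 1 = 63
Two-sided p-value ≈ 0.273
Since p ≈ 0.273 > α = 0.05, fail to reject H0; the data do not provide sufficient evidence against H0.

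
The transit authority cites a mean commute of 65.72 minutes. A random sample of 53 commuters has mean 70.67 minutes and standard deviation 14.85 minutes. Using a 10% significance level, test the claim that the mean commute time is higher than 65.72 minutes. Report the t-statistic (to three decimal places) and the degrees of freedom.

H0: μ = 65.72; H1: μ > 65.72 (one-sample t-test, right-tailed).
t = (x̄ − μ₀)/(s/√n) = (70.67 − 65.72)/(14.85/√53) = 2.427
df = n − 1 = 52
p-value = P(T ≥ 2.427) ≈ 0.0094
Since p ≈ 0.0094 < α = 0.1, reject H0; the evidence is statistically significant.

t = 2.427, df = 52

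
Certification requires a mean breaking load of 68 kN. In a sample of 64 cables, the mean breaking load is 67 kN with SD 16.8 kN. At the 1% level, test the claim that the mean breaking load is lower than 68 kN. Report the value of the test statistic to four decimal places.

H0: μ = 68; H1: μ < 68 (one-sample t-test, left-tailed).
t = (x̄ − μ₀)/(s/√n) = (67 − 68)/(16.8/√64) = -0.4762
df = n − 1 = 63
p-value = P(T ≤ -0.4762) ≈ 0.318
Since p ≈ 0.318 > α = 0.01, fail to reject H0; the evidence is not statistically significant.

-0.4762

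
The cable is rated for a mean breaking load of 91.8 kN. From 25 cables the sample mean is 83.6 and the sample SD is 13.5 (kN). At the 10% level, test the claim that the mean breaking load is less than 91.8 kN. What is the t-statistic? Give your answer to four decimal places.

-3.0370

H0: μ = 91.8; H1: μ < 91.8 (one-sample t-test, left-tailed).
t = (x̄ − μ₀)/(s/√n) = (83.6 − 91.8)/(13.5/√25) = -3.0370
df = n − 1 = 24
p-value = P(T ≤ -3.0370) ≈ 0.003
Since p ≈ 0.003 < α = 0.1, reject H0; the data support H1.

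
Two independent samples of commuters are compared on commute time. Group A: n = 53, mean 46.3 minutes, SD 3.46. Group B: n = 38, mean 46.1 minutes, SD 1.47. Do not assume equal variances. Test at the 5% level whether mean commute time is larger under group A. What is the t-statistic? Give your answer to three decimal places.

Let group 1 = group A, group 2 = group B. H0: μ_1 = μ_2; H1: μ_1 > μ_2 (Welch's two-sample t-test, right-tailed).
t = (x̄_1 − x̄_2)/√(s_1²/n_1 + s_2²/n_2) = (46.3 − 46.1)/√(3.46²/53 + 1.47²/38) = 0.376
Welch–Satterthwaite df ≈ 74.81
p-value = P(T ≥ 0.376) ≈ 0.3539
Since p ≈ 0.3539 > α = 0.05, fail to reject H0; the evidence is not statistically significant.

0.376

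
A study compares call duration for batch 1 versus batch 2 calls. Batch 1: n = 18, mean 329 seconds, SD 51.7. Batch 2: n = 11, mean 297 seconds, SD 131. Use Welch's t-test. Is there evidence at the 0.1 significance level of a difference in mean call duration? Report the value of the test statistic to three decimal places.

0.774

Let group 1 = batch 1, group 2 = batch 2. H0: μ_1 = μ_2; H1: μ_1 ≠ μ_2 (Welch's two-sample t-test, two-sided).
t = (x̄_1 − x̄_2)/√(s_1²/n_1 + s_2²/n_2) = (329 − 297)/√(51.7²/18 + 131²/11) = 0.774
Welch–Satterthwaite df ≈ 11.93
Two-sided p-value ≈ 0.4539
Since p ≈ 0.4539 > α = 0.1, fail to reject H0; the data do not provide sufficient evidence against H0.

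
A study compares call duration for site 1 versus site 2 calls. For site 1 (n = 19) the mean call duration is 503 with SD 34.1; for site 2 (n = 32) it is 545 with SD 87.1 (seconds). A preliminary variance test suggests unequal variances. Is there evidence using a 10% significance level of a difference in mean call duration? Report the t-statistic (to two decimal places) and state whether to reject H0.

t = -2.43; reject H0

Let group 1 = site 1, group 2 = site 2. H0: μ_1 = μ_2; H1: μ_1 ≠ μ_2 (Welch's two-sample t-test, two-sided).
t = (x̄_1 − x̄_2)/√(s_1²/n_1 + s_2²/n_2) = (503 − 545)/√(34.1²/19 + 87.1²/32) = -2.43
Welch–Satterthwaite df ≈ 44.02
Two-sided p-value ≈ 0.019
Since p ≈ 0.019 < α = 0.1, reject H0; the data support H1.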